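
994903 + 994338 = 1989241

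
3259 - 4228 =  - 969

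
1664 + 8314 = 9978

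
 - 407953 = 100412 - 508365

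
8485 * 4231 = 35900035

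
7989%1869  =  513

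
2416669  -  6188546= - 3771877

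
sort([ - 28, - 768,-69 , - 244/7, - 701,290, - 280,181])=[ - 768, - 701, - 280, - 69, - 244/7,  -  28,  181,290]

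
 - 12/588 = -1/49  =  - 0.02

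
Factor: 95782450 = 2^1 * 5^2*1915649^1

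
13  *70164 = 912132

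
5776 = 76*76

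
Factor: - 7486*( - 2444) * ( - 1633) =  - 29877015272 = - 2^3*13^1*19^1*23^1*47^1*71^1*197^1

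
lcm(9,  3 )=9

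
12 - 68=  - 56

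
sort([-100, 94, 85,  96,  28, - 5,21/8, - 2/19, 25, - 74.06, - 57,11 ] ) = [ - 100, - 74.06 , - 57, - 5, - 2/19, 21/8,11, 25, 28,85,94,96]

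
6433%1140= 733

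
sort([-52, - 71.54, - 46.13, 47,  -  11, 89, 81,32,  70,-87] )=[ - 87, - 71.54,-52,  -  46.13,-11,32,  47, 70, 81, 89] 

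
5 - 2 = 3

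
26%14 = 12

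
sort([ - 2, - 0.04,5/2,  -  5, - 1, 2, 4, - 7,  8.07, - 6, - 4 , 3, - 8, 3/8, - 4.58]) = [-8,  -  7,- 6,-5 ,-4.58, - 4,-2, - 1, - 0.04, 3/8, 2, 5/2,  3,  4, 8.07 ] 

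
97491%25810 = 20061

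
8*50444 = 403552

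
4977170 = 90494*55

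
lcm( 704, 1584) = 6336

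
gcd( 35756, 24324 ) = 4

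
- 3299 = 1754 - 5053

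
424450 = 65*6530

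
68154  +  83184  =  151338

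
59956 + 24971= 84927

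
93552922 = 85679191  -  -7873731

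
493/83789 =493/83789 = 0.01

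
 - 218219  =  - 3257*67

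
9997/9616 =9997/9616= 1.04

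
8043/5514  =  2681/1838  =  1.46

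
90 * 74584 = 6712560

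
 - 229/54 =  - 5 + 41/54 = - 4.24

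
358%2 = 0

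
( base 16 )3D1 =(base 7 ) 2564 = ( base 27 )195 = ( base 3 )1100012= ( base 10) 977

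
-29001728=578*( - 50176) 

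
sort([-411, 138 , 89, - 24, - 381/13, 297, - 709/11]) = [-411, - 709/11, - 381/13,- 24,89, 138,297]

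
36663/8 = 36663/8 = 4582.88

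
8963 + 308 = 9271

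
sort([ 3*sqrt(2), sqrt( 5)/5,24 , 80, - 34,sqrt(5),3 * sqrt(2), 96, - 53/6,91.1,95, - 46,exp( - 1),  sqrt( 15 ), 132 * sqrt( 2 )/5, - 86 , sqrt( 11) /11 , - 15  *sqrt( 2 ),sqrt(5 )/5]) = [ - 86, - 46, - 34,-15*sqrt (2), - 53/6,sqrt( 11)/11, exp( - 1 ),sqrt( 5 ) /5,sqrt(5)/5, sqrt(5 ),sqrt(15 ),3*sqrt( 2),3*sqrt(2 ),24,132*sqrt( 2 )/5,80,91.1,  95,96 ]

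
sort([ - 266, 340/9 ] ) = [- 266,340/9]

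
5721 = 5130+591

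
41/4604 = 41/4604 = 0.01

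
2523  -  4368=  - 1845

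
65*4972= 323180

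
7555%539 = 9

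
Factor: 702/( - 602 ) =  - 3^3 *7^( - 1)*13^1*43^(-1 ) = - 351/301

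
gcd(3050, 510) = 10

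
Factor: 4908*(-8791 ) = -2^2*3^1*59^1*149^1*409^1 =- 43146228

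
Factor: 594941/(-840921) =-3^( - 1) *19^ (- 1 )*23^1 * 14753^( - 1 )*25867^1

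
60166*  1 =60166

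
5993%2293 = 1407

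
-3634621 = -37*98233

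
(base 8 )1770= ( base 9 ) 1348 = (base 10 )1016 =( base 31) 11O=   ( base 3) 1101122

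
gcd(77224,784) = 392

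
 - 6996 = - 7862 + 866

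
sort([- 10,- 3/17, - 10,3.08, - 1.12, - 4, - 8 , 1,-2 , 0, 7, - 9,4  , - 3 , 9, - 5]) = [ - 10, - 10, - 9, - 8,-5  , - 4, - 3, - 2, - 1.12, - 3/17,0,1,3.08,4, 7,  9]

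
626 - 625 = 1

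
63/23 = 2+17/23 = 2.74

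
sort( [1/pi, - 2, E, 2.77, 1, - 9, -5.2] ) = [ - 9, - 5.2, - 2, 1/pi,  1 , E, 2.77] 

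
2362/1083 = 2 + 196/1083 = 2.18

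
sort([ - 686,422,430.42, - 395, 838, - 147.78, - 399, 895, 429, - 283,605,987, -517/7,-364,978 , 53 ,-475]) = [ - 686,  -  475,- 399 , - 395, - 364, - 283, - 147.78, - 517/7,53, 422, 429,430.42,605,838 , 895,978,987] 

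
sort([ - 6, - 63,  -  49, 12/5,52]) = [ - 63, - 49 , - 6, 12/5, 52 ] 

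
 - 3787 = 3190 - 6977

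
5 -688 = - 683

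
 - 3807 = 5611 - 9418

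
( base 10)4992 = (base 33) 4J9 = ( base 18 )F76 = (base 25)7OH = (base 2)1001110000000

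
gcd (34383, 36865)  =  73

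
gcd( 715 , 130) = 65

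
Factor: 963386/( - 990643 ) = -2^1*481693^1 * 990643^(-1) 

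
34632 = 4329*8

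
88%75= 13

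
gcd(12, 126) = 6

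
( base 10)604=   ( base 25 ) o4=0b1001011100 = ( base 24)114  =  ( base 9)741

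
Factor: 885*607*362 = 194464590 = 2^1*3^1*5^1*59^1 * 181^1*607^1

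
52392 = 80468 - 28076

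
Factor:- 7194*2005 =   -  2^1 * 3^1*5^1*11^1*109^1*401^1 = -14423970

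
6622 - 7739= - 1117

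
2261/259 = 8 + 27/37 = 8.73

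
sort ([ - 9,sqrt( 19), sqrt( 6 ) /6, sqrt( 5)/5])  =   [  -  9, sqrt( 6)/6, sqrt(5) /5, sqrt(19)]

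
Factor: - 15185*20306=-2^1*5^1 * 11^1 * 13^1*71^1  *  3037^1 = - 308346610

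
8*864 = 6912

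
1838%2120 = 1838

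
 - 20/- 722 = 10/361 = 0.03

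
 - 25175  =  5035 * (-5)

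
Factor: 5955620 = 2^2*5^1 * 11^2* 23^1 * 107^1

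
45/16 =2+ 13/16 = 2.81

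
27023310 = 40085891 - 13062581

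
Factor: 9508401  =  3^3 *7^2*7187^1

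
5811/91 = 63+6/7  =  63.86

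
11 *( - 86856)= -955416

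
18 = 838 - 820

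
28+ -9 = 19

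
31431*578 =18167118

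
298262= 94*3173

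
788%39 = 8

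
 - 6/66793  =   - 6/66793 = - 0.00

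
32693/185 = 176  +  133/185= 176.72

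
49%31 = 18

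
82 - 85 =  - 3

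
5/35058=5/35058 = 0.00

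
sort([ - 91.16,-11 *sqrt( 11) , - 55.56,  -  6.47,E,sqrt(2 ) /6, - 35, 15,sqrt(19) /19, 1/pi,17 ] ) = [ - 91.16, - 55.56 , - 11* sqrt( 11 ), - 35  , - 6.47, sqrt(19 )/19,sqrt( 2)/6, 1/pi,E,15,  17]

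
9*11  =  99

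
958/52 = 18 + 11/26=18.42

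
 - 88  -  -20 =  - 68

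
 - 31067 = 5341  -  36408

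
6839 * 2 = 13678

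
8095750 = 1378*5875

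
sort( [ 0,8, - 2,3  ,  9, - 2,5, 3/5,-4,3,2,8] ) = [- 4, - 2, -2,0, 3/5, 2, 3, 3,  5,8,8,9]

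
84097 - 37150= 46947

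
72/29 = 2 + 14/29 = 2.48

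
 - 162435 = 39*(-4165)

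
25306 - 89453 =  - 64147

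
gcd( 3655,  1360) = 85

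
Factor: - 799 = -17^1*47^1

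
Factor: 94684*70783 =2^2 * 23671^1*70783^1= 6702017572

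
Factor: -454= - 2^1*227^1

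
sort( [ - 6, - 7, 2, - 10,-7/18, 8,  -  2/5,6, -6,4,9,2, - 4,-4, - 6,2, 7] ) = [ -10, - 7 , - 6, - 6,-6,-4,-4, -2/5, - 7/18, 2,2,2, 4, 6, 7 , 8, 9]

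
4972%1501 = 469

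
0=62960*0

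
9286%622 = 578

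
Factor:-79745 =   -  5^1*41^1 * 389^1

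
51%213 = 51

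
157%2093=157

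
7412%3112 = 1188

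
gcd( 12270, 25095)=15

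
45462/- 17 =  - 2675+13/17 =- 2674.24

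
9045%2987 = 84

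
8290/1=8290 = 8290.00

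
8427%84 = 27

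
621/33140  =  621/33140 =0.02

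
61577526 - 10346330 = 51231196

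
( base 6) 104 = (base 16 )28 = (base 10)40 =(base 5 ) 130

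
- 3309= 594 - 3903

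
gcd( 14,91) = 7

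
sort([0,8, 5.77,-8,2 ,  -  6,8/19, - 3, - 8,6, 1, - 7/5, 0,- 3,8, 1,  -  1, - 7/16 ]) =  [-8,-8, - 6,-3, - 3,-7/5, - 1, - 7/16,  0, 0,  8/19, 1, 1,2,5.77,6,8,8 ]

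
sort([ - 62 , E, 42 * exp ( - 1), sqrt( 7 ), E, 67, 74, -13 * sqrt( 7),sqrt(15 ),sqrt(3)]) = [ - 62, - 13*sqrt(7), sqrt(3 ),sqrt(7) , E, E, sqrt(15 ), 42* exp( - 1 ) , 67, 74] 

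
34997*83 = 2904751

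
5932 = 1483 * 4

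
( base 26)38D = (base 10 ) 2249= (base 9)3068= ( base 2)100011001001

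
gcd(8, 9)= 1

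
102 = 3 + 99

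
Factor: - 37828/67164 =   -  49/87  =  - 3^( - 1)*7^2 * 29^(-1)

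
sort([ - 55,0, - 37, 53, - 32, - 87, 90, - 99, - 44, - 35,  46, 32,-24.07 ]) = [ - 99, - 87, - 55, - 44, - 37, - 35, - 32, - 24.07 , 0,32,  46,  53  ,  90 ]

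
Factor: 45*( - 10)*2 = -2^2* 3^2*5^2 = -  900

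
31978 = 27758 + 4220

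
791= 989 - 198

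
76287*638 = 48671106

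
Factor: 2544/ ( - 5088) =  - 2^ ( - 1) = - 1/2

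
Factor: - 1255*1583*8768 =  - 2^6*5^1 * 137^1  *  251^1*1583^1 = - 17419078720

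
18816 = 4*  4704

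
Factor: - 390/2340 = -2^(- 1)*3^(-1 ) = -1/6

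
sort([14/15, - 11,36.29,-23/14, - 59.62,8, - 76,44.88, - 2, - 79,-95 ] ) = [ - 95, - 79, - 76, - 59.62, - 11,-2 , - 23/14,14/15,8,36.29,44.88]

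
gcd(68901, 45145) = 1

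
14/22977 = 14/22977 = 0.00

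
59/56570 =59/56570 = 0.00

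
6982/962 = 3491/481 = 7.26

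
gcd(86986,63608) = 2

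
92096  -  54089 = 38007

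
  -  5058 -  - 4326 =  - 732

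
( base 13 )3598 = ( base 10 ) 7561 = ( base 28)9I1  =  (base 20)ii1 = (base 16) 1d89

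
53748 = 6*8958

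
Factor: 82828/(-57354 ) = -2^1*3^( - 1)*11^(-2)*79^( - 1) *20707^1 = -41414/28677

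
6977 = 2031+4946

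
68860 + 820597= 889457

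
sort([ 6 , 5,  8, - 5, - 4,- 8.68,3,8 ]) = [ - 8.68, - 5,-4, 3 , 5,  6 , 8, 8 ] 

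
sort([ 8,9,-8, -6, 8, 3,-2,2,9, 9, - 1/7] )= [-8, - 6,-2, - 1/7, 2 , 3,  8,8,9,9,9]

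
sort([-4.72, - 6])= [ - 6, - 4.72 ]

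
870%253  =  111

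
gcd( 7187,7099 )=1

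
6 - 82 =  - 76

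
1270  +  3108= 4378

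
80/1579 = 80/1579 = 0.05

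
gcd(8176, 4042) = 2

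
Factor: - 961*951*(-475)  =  3^1  *  5^2*19^1*31^2*317^1 = 434107725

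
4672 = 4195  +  477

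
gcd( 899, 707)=1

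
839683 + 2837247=3676930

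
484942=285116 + 199826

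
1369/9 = 1369/9 = 152.11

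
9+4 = 13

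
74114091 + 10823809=84937900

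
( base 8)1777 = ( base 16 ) 3ff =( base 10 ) 1023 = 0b1111111111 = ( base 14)531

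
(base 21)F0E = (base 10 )6629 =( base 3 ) 100002112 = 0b1100111100101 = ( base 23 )cc5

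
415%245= 170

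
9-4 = 5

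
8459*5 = 42295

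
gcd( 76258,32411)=1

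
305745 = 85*3597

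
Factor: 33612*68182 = 2^3*3^1*73^1*467^1*2801^1= 2291733384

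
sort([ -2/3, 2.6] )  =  [-2/3, 2.6 ] 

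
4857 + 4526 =9383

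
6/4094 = 3/2047  =  0.00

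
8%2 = 0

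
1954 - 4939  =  -2985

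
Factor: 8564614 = 2^1 * 233^1*18379^1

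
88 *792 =69696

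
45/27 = 1 + 2/3 = 1.67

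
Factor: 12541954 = 2^1*17^1 * 368881^1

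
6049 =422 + 5627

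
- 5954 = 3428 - 9382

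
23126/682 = 373/11 = 33.91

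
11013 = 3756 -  - 7257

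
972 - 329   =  643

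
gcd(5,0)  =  5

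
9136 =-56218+65354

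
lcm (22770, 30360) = 91080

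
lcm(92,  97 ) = 8924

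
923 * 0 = 0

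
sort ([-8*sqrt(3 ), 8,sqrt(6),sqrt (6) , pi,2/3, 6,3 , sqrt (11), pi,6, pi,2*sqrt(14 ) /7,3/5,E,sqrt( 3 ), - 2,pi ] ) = [  -  8 * sqrt (3 ), - 2, 3/5 , 2/3,  2 * sqrt (14 ) /7,  sqrt( 3 ),sqrt (6),sqrt (6), E, 3, pi,pi,pi, pi,sqrt(11 ), 6,  6,8]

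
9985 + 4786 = 14771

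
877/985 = 877/985 = 0.89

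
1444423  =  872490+571933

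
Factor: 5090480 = 2^4*5^1*17^1 * 19^1*197^1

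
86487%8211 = 4377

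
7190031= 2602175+4587856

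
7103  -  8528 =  -1425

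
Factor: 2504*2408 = 2^6*7^1 * 43^1*313^1  =  6029632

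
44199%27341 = 16858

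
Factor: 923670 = 2^1*3^3 * 5^1 * 11^1*311^1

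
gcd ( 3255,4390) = 5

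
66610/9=66610/9  =  7401.11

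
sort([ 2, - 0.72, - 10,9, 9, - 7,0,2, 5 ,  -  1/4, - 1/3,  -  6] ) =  [ - 10, - 7, - 6,  -  0.72,-1/3, - 1/4,0,2, 2,5,9,9]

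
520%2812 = 520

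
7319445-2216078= 5103367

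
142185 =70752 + 71433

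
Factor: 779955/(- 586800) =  - 319/240 = -2^(-4) * 3^(-1)*5^(-1 )*11^1 *29^1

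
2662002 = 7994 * 333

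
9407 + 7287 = 16694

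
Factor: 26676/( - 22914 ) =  - 78/67= - 2^1 * 3^1* 13^1 * 67^(  -  1 )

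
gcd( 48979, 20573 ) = 7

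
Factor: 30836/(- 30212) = - 7^( - 1 )*83^( - 1 ) * 593^1= -593/581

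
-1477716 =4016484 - 5494200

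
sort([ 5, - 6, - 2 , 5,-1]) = [ - 6, - 2, - 1,  5, 5]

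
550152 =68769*8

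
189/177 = 1 + 4/59 = 1.07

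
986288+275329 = 1261617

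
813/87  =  271/29 = 9.34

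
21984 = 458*48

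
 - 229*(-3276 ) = 750204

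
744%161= 100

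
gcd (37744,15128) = 8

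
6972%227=162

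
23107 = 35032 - 11925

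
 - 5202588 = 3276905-8479493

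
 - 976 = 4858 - 5834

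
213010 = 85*2506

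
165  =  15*11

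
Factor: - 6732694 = -2^1*3366347^1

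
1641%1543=98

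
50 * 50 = 2500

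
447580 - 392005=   55575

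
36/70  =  18/35 = 0.51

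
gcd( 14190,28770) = 30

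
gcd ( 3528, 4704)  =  1176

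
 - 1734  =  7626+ - 9360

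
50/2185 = 10/437 = 0.02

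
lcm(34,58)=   986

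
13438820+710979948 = 724418768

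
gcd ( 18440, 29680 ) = 40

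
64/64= 1  =  1.00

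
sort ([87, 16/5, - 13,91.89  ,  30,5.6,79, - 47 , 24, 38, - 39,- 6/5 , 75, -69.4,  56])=[ -69.4,-47, -39, - 13, - 6/5,16/5, 5.6  ,  24 , 30, 38,56,  75, 79,  87, 91.89] 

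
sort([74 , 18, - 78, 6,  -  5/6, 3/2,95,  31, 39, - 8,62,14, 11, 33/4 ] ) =[ - 78,-8, - 5/6,3/2, 6, 33/4,11, 14, 18,31,39, 62, 74, 95 ] 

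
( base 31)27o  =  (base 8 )4163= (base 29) 2gh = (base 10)2163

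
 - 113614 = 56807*(- 2)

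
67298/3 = 22432 + 2/3 = 22432.67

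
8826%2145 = 246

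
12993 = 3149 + 9844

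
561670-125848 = 435822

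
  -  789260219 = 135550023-924810242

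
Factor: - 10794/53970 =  - 1/5 = - 5^( - 1 )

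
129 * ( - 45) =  - 5805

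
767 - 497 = 270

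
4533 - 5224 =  - 691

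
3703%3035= 668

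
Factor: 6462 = 2^1 * 3^2*359^1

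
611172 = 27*22636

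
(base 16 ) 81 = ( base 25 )54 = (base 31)45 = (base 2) 10000001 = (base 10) 129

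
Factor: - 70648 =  - 2^3*8831^1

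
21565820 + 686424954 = 707990774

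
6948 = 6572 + 376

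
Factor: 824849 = 23^1*  35863^1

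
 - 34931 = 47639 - 82570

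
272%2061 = 272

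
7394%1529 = 1278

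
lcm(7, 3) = 21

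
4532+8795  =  13327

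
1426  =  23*62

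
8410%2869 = 2672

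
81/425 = 81/425 = 0.19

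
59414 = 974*61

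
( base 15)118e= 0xE96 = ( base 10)3734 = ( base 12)21b2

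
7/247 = 7/247=0.03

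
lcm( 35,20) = 140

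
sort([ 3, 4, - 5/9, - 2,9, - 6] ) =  [ - 6, - 2, - 5/9,3  ,  4, 9]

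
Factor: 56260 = 2^2* 5^1*29^1 * 97^1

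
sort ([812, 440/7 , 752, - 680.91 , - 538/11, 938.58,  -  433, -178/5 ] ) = [  -  680.91, - 433, - 538/11, - 178/5,440/7,752, 812, 938.58]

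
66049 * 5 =330245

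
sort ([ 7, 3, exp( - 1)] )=[ exp( - 1), 3, 7] 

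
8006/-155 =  - 8006/155=-51.65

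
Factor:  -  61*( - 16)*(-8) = -7808 = - 2^7*61^1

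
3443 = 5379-1936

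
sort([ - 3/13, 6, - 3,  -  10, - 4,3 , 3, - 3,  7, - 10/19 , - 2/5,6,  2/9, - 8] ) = [ - 10, - 8,-4,-3 , - 3, - 10/19 , - 2/5, - 3/13 , 2/9,3, 3 , 6, 6, 7]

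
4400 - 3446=954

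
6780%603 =147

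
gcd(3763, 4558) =53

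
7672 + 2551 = 10223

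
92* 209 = 19228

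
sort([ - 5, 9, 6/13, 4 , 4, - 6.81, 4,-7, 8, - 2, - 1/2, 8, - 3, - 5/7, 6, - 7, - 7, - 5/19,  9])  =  [ - 7,-7,  -  7,  -  6.81, -5, - 3,-2, - 5/7 ,  -  1/2,-5/19 , 6/13, 4 , 4,4, 6, 8, 8,9, 9 ]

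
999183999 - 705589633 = 293594366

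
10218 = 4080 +6138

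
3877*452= 1752404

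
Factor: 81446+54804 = 136250 = 2^1*5^4*109^1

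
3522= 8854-5332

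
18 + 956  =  974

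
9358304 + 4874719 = 14233023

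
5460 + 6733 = 12193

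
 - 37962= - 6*6327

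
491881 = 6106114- 5614233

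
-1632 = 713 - 2345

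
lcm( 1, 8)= 8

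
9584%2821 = 1121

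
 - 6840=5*( - 1368)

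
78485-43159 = 35326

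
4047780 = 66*61330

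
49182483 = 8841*5563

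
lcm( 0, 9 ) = 0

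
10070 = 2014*5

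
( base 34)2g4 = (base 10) 2860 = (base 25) 4EA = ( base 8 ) 5454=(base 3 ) 10220221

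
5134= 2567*2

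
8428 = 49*172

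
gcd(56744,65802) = 2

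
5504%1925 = 1654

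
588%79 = 35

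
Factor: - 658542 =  - 2^1*3^1*41^1*2677^1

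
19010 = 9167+9843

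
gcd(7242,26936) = 2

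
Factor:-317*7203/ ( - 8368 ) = 2283351/8368=2^( - 4)  *  3^1 * 7^4*317^1 *523^(- 1 )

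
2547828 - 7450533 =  - 4902705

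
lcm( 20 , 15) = 60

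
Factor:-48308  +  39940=-2^4 * 523^1 = -8368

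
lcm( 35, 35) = 35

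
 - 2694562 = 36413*( - 74)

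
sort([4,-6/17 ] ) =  [ - 6/17, 4]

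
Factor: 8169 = 3^1*7^1*389^1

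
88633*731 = 64790723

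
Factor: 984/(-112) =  - 123/14 = -2^( - 1 )*3^1*7^ (  -  1)*41^1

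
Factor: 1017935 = 5^1*163^1*1249^1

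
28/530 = 14/265 = 0.05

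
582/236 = 2 + 55/118 = 2.47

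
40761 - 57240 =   -  16479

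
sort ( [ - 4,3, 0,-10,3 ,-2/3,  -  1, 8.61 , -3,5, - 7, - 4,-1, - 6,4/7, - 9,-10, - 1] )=[ - 10,-10, - 9, - 7, - 6, - 4,-4,  -  3, - 1,-1 ,  -  1, - 2/3,0,4/7, 3, 3, 5, 8.61]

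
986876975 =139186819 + 847690156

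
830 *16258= 13494140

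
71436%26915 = 17606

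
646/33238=323/16619=0.02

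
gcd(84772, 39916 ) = 4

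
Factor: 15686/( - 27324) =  - 31/54 = -  2^( - 1)*3^( - 3)*31^1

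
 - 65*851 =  - 55315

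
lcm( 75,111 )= 2775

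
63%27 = 9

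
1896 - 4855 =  - 2959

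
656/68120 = 82/8515 = 0.01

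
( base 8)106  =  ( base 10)70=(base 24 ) 2M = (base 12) 5A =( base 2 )1000110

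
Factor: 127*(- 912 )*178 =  - 20616672 = - 2^5 *3^1*19^1*89^1*127^1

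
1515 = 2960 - 1445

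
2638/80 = 1319/40 = 32.98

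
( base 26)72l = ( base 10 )4805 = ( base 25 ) 7H5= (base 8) 11305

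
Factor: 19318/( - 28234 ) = -13^1*19^( - 1)  =  - 13/19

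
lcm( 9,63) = 63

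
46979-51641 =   -  4662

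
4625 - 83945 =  - 79320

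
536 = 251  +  285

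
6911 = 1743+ 5168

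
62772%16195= 14187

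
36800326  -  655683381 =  - 618883055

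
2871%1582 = 1289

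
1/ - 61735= - 1/61735= -  0.00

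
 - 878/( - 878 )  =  1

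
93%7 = 2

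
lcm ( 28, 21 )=84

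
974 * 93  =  90582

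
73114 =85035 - 11921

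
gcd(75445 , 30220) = 5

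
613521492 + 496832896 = 1110354388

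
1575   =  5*315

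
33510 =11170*3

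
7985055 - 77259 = 7907796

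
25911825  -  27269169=  -  1357344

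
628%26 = 4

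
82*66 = 5412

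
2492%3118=2492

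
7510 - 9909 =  - 2399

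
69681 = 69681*1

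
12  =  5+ 7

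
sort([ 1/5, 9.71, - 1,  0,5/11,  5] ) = [ - 1,0,1/5,  5/11, 5, 9.71]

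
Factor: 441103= 13^1*33931^1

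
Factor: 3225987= 3^4* 39827^1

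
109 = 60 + 49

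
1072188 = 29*36972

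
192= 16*12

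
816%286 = 244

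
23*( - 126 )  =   - 2898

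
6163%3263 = 2900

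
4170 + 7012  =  11182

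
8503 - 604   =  7899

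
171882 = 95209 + 76673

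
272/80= 3 + 2/5=3.40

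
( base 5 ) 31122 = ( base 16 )7F5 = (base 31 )23M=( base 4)133311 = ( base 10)2037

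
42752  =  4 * 10688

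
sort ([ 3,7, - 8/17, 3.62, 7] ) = [ -8/17, 3, 3.62,7, 7 ] 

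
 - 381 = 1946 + - 2327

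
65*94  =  6110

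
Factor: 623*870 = 2^1*3^1*5^1 * 7^1*29^1*89^1 = 542010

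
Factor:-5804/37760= - 1451/9440  =  - 2^( - 5)*5^ ( - 1)*59^ ( - 1 )*1451^1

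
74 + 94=168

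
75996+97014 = 173010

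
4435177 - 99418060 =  - 94982883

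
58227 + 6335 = 64562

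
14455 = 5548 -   -  8907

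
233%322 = 233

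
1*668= 668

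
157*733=115081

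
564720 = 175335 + 389385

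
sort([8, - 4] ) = [-4,8 ]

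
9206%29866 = 9206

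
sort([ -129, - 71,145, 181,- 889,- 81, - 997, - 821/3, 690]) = [ - 997, - 889, - 821/3,- 129, - 81, - 71,  145,  181, 690] 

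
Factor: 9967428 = 2^2*3^3*41^1*2251^1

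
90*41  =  3690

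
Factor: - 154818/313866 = -183/371 =-3^1*7^ (- 1)*53^ ( - 1 )*61^1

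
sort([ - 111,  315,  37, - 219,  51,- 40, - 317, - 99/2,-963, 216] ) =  [ -963, - 317 ,-219  , - 111, - 99/2,- 40,  37, 51, 216, 315] 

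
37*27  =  999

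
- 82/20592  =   - 1 + 10255/10296=- 0.00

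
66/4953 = 22/1651 =0.01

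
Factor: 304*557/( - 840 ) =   -  21166/105 = - 2^1*3^( - 1)*5^( - 1)*7^(  -  1 )*19^1* 557^1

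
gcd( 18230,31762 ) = 2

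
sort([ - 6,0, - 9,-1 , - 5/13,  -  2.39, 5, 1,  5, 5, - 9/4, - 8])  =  [ - 9, - 8, - 6, - 2.39,-9/4, - 1, -5/13 , 0,1,5,  5,5 ] 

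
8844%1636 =664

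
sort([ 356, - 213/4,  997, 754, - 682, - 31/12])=[ - 682, - 213/4, -31/12,356, 754,997 ] 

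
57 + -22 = 35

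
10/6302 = 5/3151 = 0.00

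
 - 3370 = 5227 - 8597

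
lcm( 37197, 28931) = 260379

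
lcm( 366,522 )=31842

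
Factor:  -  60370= -2^1*5^1*6037^1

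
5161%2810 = 2351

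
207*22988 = 4758516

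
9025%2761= 742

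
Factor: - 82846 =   -  2^1*23^1*1801^1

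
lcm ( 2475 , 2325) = 76725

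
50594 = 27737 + 22857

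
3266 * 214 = 698924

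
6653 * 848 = 5641744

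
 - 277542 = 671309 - 948851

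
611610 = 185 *3306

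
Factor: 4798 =2^1 * 2399^1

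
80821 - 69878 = 10943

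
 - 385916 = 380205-766121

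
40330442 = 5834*6913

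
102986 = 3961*26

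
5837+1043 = 6880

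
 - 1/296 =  - 1/296 =- 0.00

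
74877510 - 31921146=42956364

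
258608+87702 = 346310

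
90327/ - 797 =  - 114+531/797 = - 113.33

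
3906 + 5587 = 9493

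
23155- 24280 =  - 1125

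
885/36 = 24 + 7/12 = 24.58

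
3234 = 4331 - 1097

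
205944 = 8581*24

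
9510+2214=11724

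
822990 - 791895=31095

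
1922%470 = 42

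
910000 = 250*3640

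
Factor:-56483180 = - 2^2*5^1*13^2*17^1*983^1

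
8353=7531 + 822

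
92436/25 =3697+ 11/25 =3697.44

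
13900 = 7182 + 6718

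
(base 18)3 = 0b11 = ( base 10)3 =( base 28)3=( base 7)3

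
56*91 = 5096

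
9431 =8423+1008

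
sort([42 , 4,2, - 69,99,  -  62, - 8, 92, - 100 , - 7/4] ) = [-100, - 69, - 62, - 8 , - 7/4, 2, 4,42,92,99 ]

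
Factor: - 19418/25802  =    -  73/97=- 73^1*97^( - 1)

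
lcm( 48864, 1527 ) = 48864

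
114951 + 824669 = 939620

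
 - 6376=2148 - 8524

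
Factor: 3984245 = 5^1  *796849^1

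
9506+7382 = 16888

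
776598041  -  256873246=519724795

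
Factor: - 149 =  - 149^1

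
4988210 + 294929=5283139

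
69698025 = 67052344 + 2645681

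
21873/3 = 7291 = 7291.00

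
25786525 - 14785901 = 11000624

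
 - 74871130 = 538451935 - 613323065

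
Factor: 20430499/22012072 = 2^( - 3)*2751509^ ( - 1)*20430499^1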